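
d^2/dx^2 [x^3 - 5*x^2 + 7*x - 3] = 6*x - 10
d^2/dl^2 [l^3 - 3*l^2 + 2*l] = 6*l - 6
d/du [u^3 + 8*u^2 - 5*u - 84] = 3*u^2 + 16*u - 5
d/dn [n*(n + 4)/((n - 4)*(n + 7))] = (-n^2 - 56*n - 112)/(n^4 + 6*n^3 - 47*n^2 - 168*n + 784)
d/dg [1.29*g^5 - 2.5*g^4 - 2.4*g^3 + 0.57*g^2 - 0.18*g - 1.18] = 6.45*g^4 - 10.0*g^3 - 7.2*g^2 + 1.14*g - 0.18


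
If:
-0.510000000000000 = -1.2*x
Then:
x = 0.42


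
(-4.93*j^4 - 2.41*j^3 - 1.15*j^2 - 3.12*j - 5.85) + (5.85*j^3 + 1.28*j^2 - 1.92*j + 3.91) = -4.93*j^4 + 3.44*j^3 + 0.13*j^2 - 5.04*j - 1.94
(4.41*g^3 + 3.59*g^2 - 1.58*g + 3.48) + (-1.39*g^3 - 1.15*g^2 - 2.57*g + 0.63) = 3.02*g^3 + 2.44*g^2 - 4.15*g + 4.11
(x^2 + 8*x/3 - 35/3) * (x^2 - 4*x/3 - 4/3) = x^4 + 4*x^3/3 - 149*x^2/9 + 12*x + 140/9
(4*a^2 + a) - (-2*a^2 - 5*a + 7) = 6*a^2 + 6*a - 7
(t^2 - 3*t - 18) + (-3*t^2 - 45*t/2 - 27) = -2*t^2 - 51*t/2 - 45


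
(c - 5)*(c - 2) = c^2 - 7*c + 10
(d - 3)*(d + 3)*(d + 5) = d^3 + 5*d^2 - 9*d - 45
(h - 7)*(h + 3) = h^2 - 4*h - 21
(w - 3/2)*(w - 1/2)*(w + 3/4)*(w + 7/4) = w^4 + w^3/2 - 47*w^2/16 - 3*w/4 + 63/64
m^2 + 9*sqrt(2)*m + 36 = (m + 3*sqrt(2))*(m + 6*sqrt(2))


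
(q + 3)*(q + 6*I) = q^2 + 3*q + 6*I*q + 18*I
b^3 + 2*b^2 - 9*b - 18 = (b - 3)*(b + 2)*(b + 3)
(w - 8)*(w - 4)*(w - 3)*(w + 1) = w^4 - 14*w^3 + 53*w^2 - 28*w - 96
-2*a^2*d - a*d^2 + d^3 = d*(-2*a + d)*(a + d)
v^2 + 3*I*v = v*(v + 3*I)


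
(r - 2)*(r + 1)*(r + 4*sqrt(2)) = r^3 - r^2 + 4*sqrt(2)*r^2 - 4*sqrt(2)*r - 2*r - 8*sqrt(2)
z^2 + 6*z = z*(z + 6)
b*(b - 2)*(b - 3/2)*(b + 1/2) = b^4 - 3*b^3 + 5*b^2/4 + 3*b/2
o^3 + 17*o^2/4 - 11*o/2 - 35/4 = (o - 7/4)*(o + 1)*(o + 5)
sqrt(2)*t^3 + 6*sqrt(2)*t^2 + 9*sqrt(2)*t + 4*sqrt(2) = (t + 1)*(t + 4)*(sqrt(2)*t + sqrt(2))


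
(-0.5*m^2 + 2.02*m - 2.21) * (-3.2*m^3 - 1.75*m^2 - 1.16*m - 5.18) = 1.6*m^5 - 5.589*m^4 + 4.117*m^3 + 4.1143*m^2 - 7.9*m + 11.4478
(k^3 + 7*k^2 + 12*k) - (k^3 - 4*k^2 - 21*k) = 11*k^2 + 33*k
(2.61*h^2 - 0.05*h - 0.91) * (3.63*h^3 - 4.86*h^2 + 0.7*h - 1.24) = 9.4743*h^5 - 12.8661*h^4 - 1.2333*h^3 + 1.1512*h^2 - 0.575*h + 1.1284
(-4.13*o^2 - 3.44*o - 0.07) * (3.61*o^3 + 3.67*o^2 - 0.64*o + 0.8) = -14.9093*o^5 - 27.5755*o^4 - 10.2343*o^3 - 1.3593*o^2 - 2.7072*o - 0.056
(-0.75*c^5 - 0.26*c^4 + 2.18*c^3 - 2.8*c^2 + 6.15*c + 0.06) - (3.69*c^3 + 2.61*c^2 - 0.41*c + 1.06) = -0.75*c^5 - 0.26*c^4 - 1.51*c^3 - 5.41*c^2 + 6.56*c - 1.0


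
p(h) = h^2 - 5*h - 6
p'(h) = 2*h - 5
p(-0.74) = -1.75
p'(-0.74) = -6.48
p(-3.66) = 25.70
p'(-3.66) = -12.32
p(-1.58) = 4.40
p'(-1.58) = -8.16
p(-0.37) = -4.01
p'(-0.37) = -5.74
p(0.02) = -6.10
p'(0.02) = -4.96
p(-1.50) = 3.75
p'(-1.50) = -8.00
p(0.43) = -7.97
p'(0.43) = -4.14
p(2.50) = -12.25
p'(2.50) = 0.00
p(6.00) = 0.00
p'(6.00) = 7.00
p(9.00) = 30.00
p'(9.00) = 13.00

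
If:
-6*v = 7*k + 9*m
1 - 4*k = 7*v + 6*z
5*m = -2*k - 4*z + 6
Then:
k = 408 - 432*z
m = 172*z - 162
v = 246*z - 233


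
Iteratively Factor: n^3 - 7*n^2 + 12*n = (n - 4)*(n^2 - 3*n) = n*(n - 4)*(n - 3)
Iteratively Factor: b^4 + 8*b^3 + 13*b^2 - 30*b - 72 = (b + 3)*(b^3 + 5*b^2 - 2*b - 24) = (b + 3)*(b + 4)*(b^2 + b - 6) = (b - 2)*(b + 3)*(b + 4)*(b + 3)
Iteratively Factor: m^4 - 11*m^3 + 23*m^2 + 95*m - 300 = (m - 5)*(m^3 - 6*m^2 - 7*m + 60) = (m - 5)*(m - 4)*(m^2 - 2*m - 15) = (m - 5)^2*(m - 4)*(m + 3)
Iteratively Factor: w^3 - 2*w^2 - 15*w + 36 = (w - 3)*(w^2 + w - 12) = (w - 3)*(w + 4)*(w - 3)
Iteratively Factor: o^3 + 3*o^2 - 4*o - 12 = (o - 2)*(o^2 + 5*o + 6) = (o - 2)*(o + 2)*(o + 3)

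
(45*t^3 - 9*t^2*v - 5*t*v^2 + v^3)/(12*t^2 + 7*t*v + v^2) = (15*t^2 - 8*t*v + v^2)/(4*t + v)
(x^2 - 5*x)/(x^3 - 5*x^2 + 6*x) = (x - 5)/(x^2 - 5*x + 6)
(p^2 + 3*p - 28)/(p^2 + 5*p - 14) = (p - 4)/(p - 2)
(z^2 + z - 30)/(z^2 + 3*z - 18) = (z - 5)/(z - 3)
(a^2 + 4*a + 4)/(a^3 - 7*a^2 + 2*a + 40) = (a + 2)/(a^2 - 9*a + 20)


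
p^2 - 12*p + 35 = (p - 7)*(p - 5)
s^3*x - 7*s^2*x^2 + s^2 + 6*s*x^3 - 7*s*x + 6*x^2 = (s - 6*x)*(s - x)*(s*x + 1)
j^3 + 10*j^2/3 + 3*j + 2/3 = (j + 1/3)*(j + 1)*(j + 2)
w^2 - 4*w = w*(w - 4)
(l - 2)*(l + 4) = l^2 + 2*l - 8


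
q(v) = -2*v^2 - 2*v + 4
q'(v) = -4*v - 2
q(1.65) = -4.74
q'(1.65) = -8.60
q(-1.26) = 3.34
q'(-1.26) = 3.04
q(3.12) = -21.71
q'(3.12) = -14.48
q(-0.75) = 4.38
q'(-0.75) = 1.00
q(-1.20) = 3.52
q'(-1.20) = 2.80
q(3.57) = -28.63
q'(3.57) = -16.28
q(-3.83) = -17.68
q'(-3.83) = 13.32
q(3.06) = -20.85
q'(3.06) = -14.24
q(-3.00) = -8.00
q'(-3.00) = 10.00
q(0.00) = 4.00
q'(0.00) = -2.00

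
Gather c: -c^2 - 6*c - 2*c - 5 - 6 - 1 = -c^2 - 8*c - 12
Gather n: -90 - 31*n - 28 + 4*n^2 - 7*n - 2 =4*n^2 - 38*n - 120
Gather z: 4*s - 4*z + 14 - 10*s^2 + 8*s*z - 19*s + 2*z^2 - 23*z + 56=-10*s^2 - 15*s + 2*z^2 + z*(8*s - 27) + 70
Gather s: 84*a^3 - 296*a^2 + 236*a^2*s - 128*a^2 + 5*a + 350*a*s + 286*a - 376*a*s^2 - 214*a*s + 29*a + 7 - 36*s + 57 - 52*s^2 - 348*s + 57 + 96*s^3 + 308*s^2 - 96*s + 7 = 84*a^3 - 424*a^2 + 320*a + 96*s^3 + s^2*(256 - 376*a) + s*(236*a^2 + 136*a - 480) + 128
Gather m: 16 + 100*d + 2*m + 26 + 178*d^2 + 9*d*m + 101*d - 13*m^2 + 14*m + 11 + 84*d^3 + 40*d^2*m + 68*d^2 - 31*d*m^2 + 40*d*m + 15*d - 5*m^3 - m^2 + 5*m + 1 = 84*d^3 + 246*d^2 + 216*d - 5*m^3 + m^2*(-31*d - 14) + m*(40*d^2 + 49*d + 21) + 54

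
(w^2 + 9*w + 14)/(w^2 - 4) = (w + 7)/(w - 2)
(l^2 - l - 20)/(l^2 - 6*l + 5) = (l + 4)/(l - 1)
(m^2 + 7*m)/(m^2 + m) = (m + 7)/(m + 1)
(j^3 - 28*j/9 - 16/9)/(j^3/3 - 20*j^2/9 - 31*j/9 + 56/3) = (9*j^3 - 28*j - 16)/(3*j^3 - 20*j^2 - 31*j + 168)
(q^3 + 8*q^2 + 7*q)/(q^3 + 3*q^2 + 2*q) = (q + 7)/(q + 2)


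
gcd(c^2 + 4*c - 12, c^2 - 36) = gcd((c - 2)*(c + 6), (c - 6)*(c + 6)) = c + 6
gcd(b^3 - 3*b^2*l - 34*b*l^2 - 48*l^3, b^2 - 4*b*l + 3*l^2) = 1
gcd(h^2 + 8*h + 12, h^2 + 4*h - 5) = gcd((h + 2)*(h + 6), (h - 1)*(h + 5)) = 1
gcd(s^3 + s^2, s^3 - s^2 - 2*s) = s^2 + s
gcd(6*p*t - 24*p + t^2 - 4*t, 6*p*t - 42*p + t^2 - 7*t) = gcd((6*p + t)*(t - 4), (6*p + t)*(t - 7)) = 6*p + t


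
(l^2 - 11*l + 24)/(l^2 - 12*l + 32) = (l - 3)/(l - 4)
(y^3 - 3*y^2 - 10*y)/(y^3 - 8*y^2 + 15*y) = (y + 2)/(y - 3)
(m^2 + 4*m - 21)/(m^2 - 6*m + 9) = (m + 7)/(m - 3)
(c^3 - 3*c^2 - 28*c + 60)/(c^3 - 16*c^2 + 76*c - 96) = (c + 5)/(c - 8)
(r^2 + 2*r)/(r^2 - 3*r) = (r + 2)/(r - 3)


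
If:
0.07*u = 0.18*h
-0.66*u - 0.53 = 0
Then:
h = -0.31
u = -0.80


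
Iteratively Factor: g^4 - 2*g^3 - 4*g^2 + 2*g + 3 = (g - 3)*(g^3 + g^2 - g - 1) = (g - 3)*(g + 1)*(g^2 - 1) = (g - 3)*(g + 1)^2*(g - 1)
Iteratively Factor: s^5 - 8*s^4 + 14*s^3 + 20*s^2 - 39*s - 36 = (s + 1)*(s^4 - 9*s^3 + 23*s^2 - 3*s - 36) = (s - 4)*(s + 1)*(s^3 - 5*s^2 + 3*s + 9) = (s - 4)*(s + 1)^2*(s^2 - 6*s + 9) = (s - 4)*(s - 3)*(s + 1)^2*(s - 3)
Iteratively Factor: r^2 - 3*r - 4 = (r + 1)*(r - 4)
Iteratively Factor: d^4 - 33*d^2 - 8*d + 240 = (d + 4)*(d^3 - 4*d^2 - 17*d + 60) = (d + 4)^2*(d^2 - 8*d + 15) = (d - 3)*(d + 4)^2*(d - 5)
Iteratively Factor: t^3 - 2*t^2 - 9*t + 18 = (t - 3)*(t^2 + t - 6) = (t - 3)*(t - 2)*(t + 3)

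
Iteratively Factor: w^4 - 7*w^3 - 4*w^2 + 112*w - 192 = (w - 4)*(w^3 - 3*w^2 - 16*w + 48) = (w - 4)*(w - 3)*(w^2 - 16) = (w - 4)*(w - 3)*(w + 4)*(w - 4)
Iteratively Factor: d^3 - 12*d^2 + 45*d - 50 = (d - 5)*(d^2 - 7*d + 10) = (d - 5)^2*(d - 2)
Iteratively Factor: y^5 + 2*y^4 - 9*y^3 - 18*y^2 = (y + 2)*(y^4 - 9*y^2) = (y - 3)*(y + 2)*(y^3 + 3*y^2) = y*(y - 3)*(y + 2)*(y^2 + 3*y) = y^2*(y - 3)*(y + 2)*(y + 3)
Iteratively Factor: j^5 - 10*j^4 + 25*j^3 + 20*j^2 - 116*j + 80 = (j + 2)*(j^4 - 12*j^3 + 49*j^2 - 78*j + 40) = (j - 4)*(j + 2)*(j^3 - 8*j^2 + 17*j - 10) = (j - 4)*(j - 1)*(j + 2)*(j^2 - 7*j + 10) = (j - 4)*(j - 2)*(j - 1)*(j + 2)*(j - 5)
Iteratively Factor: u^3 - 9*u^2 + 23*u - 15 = (u - 5)*(u^2 - 4*u + 3) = (u - 5)*(u - 3)*(u - 1)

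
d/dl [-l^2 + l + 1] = 1 - 2*l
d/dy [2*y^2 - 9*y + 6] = 4*y - 9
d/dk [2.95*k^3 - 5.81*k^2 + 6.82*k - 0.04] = 8.85*k^2 - 11.62*k + 6.82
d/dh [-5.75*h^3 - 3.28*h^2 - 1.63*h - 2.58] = -17.25*h^2 - 6.56*h - 1.63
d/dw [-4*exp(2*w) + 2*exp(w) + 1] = (2 - 8*exp(w))*exp(w)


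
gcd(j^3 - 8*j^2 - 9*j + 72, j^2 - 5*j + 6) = j - 3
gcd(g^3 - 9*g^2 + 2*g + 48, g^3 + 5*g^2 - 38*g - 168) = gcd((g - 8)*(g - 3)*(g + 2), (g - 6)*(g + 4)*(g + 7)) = 1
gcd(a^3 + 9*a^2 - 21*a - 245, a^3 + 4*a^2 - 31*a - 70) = a^2 + 2*a - 35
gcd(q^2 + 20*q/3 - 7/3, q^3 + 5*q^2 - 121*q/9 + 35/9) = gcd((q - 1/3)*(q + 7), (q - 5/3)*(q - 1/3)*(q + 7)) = q^2 + 20*q/3 - 7/3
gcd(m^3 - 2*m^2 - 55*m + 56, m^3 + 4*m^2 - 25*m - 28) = m + 7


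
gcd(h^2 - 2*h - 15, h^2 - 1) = 1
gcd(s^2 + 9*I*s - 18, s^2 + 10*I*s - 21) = s + 3*I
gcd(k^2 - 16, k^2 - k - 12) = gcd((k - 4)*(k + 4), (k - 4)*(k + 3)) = k - 4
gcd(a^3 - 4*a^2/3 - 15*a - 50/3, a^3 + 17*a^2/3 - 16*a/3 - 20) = a + 5/3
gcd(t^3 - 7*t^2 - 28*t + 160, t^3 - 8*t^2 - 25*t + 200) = t^2 - 3*t - 40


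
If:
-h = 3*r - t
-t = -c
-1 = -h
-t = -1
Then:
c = 1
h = 1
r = 0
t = 1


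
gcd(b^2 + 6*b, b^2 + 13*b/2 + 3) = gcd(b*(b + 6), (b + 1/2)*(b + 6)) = b + 6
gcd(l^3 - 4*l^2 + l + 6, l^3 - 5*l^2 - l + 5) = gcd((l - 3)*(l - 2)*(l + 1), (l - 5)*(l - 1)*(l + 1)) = l + 1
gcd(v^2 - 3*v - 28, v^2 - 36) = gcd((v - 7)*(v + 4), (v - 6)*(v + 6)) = 1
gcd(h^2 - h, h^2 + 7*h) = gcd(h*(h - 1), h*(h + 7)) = h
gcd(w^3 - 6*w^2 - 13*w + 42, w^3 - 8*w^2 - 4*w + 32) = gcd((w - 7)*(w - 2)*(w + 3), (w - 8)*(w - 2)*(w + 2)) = w - 2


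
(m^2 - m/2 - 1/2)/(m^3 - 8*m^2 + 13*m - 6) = (m + 1/2)/(m^2 - 7*m + 6)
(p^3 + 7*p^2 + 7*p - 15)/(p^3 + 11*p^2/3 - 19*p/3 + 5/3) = 3*(p + 3)/(3*p - 1)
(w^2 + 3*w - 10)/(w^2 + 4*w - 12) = (w + 5)/(w + 6)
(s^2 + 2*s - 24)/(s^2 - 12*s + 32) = (s + 6)/(s - 8)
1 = 1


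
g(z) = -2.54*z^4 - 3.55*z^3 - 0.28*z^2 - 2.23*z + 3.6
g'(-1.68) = 16.83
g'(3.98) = -813.69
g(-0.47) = 4.83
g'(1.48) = -59.32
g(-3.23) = -148.96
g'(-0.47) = -3.26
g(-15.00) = -116632.20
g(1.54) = -27.75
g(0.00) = 3.60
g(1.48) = -24.01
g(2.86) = -258.06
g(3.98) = -870.85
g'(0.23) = -3.05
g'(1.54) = -65.46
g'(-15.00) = 31899.92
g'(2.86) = -328.62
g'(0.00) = -2.23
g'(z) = -10.16*z^3 - 10.65*z^2 - 0.56*z - 2.23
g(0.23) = 3.02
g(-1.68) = 3.16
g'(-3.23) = 230.84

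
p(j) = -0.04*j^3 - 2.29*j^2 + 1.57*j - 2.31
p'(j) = -0.12*j^2 - 4.58*j + 1.57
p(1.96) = -8.33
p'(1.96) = -7.87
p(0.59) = -2.19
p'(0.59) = -1.17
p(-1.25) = -7.77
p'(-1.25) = 7.11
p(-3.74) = -38.12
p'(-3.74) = 17.02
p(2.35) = -11.79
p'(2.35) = -9.86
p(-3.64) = -36.44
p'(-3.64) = 16.65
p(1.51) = -5.30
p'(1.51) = -5.62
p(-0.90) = -5.55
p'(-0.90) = 5.59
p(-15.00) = -406.11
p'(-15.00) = 43.27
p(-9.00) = -172.77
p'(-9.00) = 33.07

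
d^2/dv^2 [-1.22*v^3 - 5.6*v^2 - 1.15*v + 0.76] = -7.32*v - 11.2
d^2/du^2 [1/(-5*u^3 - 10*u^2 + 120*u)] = 2*(u*(3*u + 2)*(u^2 + 2*u - 24) - (3*u^2 + 4*u - 24)^2)/(5*u^3*(u^2 + 2*u - 24)^3)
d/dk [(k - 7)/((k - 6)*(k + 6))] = (-k^2 + 14*k - 36)/(k^4 - 72*k^2 + 1296)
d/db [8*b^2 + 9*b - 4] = 16*b + 9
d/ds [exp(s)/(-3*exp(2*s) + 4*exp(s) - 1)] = (3*exp(3*s) - exp(s))/(9*exp(4*s) - 24*exp(3*s) + 22*exp(2*s) - 8*exp(s) + 1)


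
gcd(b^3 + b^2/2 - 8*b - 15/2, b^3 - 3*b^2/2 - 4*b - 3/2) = b^2 - 2*b - 3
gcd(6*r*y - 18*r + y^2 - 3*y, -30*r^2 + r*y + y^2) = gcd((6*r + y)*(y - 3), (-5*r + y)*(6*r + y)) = 6*r + y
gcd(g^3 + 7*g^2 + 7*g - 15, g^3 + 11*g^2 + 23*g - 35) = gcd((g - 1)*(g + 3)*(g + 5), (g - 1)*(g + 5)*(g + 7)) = g^2 + 4*g - 5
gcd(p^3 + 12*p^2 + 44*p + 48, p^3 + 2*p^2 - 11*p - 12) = p + 4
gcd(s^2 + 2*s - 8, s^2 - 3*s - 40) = 1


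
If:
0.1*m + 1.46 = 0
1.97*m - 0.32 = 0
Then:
No Solution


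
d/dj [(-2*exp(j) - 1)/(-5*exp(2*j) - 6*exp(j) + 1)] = 2*(-(2*exp(j) + 1)*(5*exp(j) + 3) + 5*exp(2*j) + 6*exp(j) - 1)*exp(j)/(5*exp(2*j) + 6*exp(j) - 1)^2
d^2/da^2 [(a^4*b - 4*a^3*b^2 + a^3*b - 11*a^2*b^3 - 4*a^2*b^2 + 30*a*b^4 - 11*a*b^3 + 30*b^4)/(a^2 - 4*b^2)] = 2*b*(a^3 + 6*a^2*b + 12*a*b^2 + 22*b^3 - 7*b^2)/(a^3 + 6*a^2*b + 12*a*b^2 + 8*b^3)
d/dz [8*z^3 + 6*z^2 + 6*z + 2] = 24*z^2 + 12*z + 6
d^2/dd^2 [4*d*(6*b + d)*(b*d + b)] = 8*b*(6*b + 3*d + 1)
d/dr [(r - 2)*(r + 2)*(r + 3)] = 3*r^2 + 6*r - 4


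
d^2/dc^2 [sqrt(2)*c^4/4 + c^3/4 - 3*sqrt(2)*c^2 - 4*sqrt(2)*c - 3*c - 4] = 3*sqrt(2)*c^2 + 3*c/2 - 6*sqrt(2)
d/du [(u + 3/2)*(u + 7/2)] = 2*u + 5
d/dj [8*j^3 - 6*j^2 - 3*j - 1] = 24*j^2 - 12*j - 3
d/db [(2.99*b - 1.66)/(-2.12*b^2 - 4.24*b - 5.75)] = (6.3388*b^2 - 7.0384*b - 24.2309)/(4.4944*b^4 + 17.9776*b^3 + 42.3576*b^2 + 48.76*b + 33.0625)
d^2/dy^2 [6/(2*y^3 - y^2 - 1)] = 12*(-4*y^2*(3*y - 1)^2 + (1 - 6*y)*(-2*y^3 + y^2 + 1))/(-2*y^3 + y^2 + 1)^3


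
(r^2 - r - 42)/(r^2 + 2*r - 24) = (r - 7)/(r - 4)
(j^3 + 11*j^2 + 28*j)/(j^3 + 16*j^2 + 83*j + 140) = j/(j + 5)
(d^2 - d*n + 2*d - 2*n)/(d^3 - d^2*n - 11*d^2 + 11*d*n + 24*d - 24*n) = (d + 2)/(d^2 - 11*d + 24)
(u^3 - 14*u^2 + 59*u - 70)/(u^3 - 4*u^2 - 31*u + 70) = (u - 5)/(u + 5)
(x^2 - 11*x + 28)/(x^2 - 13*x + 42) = (x - 4)/(x - 6)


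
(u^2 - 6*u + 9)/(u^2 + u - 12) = (u - 3)/(u + 4)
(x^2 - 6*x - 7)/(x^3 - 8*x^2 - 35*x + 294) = (x + 1)/(x^2 - x - 42)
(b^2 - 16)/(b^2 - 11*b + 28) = (b + 4)/(b - 7)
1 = 1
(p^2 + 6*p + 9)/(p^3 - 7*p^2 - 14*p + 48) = (p + 3)/(p^2 - 10*p + 16)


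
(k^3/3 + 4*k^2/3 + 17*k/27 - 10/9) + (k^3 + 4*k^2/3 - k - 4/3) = 4*k^3/3 + 8*k^2/3 - 10*k/27 - 22/9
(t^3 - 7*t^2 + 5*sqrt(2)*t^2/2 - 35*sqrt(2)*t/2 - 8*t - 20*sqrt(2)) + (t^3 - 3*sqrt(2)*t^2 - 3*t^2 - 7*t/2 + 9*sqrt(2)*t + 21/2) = 2*t^3 - 10*t^2 - sqrt(2)*t^2/2 - 17*sqrt(2)*t/2 - 23*t/2 - 20*sqrt(2) + 21/2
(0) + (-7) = -7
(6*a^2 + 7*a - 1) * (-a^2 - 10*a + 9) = -6*a^4 - 67*a^3 - 15*a^2 + 73*a - 9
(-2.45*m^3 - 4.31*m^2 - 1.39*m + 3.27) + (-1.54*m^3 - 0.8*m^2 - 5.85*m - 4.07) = -3.99*m^3 - 5.11*m^2 - 7.24*m - 0.8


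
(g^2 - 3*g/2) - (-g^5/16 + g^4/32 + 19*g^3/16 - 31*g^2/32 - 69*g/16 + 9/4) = g^5/16 - g^4/32 - 19*g^3/16 + 63*g^2/32 + 45*g/16 - 9/4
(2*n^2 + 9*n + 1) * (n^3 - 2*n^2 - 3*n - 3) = 2*n^5 + 5*n^4 - 23*n^3 - 35*n^2 - 30*n - 3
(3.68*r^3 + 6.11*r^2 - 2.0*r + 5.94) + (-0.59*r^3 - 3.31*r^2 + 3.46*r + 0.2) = 3.09*r^3 + 2.8*r^2 + 1.46*r + 6.14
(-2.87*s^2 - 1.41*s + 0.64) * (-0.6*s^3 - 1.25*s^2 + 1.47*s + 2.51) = 1.722*s^5 + 4.4335*s^4 - 2.8404*s^3 - 10.0764*s^2 - 2.5983*s + 1.6064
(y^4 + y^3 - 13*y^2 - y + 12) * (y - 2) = y^5 - y^4 - 15*y^3 + 25*y^2 + 14*y - 24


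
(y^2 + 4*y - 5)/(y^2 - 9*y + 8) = (y + 5)/(y - 8)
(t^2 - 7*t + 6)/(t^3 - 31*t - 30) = (t - 1)/(t^2 + 6*t + 5)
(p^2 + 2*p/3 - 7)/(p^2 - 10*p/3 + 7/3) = (p + 3)/(p - 1)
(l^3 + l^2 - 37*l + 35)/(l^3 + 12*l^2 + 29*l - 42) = (l - 5)/(l + 6)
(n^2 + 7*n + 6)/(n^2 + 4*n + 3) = (n + 6)/(n + 3)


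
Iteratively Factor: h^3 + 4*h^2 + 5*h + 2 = (h + 2)*(h^2 + 2*h + 1) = (h + 1)*(h + 2)*(h + 1)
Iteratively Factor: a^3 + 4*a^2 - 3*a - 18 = (a + 3)*(a^2 + a - 6) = (a - 2)*(a + 3)*(a + 3)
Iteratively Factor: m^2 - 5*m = (m)*(m - 5)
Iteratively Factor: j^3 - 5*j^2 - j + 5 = (j - 1)*(j^2 - 4*j - 5) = (j - 1)*(j + 1)*(j - 5)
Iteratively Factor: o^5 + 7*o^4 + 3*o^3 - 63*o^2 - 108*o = (o - 3)*(o^4 + 10*o^3 + 33*o^2 + 36*o) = (o - 3)*(o + 3)*(o^3 + 7*o^2 + 12*o) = (o - 3)*(o + 3)*(o + 4)*(o^2 + 3*o) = o*(o - 3)*(o + 3)*(o + 4)*(o + 3)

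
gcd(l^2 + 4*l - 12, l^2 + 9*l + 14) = 1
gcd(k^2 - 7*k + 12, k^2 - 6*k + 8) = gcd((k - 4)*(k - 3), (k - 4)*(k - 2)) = k - 4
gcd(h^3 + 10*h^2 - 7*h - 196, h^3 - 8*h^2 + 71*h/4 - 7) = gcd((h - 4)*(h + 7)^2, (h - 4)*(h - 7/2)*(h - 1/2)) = h - 4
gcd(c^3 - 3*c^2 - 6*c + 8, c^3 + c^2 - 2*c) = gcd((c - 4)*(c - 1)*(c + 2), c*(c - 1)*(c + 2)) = c^2 + c - 2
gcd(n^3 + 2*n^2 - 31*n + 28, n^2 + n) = 1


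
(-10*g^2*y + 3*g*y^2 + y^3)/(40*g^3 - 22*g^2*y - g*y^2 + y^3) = y/(-4*g + y)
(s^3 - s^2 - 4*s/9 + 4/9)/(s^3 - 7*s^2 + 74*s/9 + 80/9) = (3*s^2 - 5*s + 2)/(3*s^2 - 23*s + 40)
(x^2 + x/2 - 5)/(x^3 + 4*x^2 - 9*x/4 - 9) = 2*(2*x^2 + x - 10)/(4*x^3 + 16*x^2 - 9*x - 36)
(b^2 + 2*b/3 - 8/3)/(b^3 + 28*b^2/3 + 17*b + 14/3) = (3*b - 4)/(3*b^2 + 22*b + 7)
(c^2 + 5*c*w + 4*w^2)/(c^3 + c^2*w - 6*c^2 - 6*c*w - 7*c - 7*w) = (c + 4*w)/(c^2 - 6*c - 7)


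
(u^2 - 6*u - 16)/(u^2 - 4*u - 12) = (u - 8)/(u - 6)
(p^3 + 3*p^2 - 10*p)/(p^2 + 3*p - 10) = p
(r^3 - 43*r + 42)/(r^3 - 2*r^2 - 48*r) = (-r^3 + 43*r - 42)/(r*(-r^2 + 2*r + 48))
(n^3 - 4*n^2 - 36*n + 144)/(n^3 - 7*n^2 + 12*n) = (n^2 - 36)/(n*(n - 3))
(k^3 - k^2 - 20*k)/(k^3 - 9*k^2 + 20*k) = (k + 4)/(k - 4)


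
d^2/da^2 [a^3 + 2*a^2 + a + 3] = 6*a + 4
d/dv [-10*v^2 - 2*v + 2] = -20*v - 2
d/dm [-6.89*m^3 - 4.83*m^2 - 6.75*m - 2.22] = -20.67*m^2 - 9.66*m - 6.75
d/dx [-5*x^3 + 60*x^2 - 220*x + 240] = -15*x^2 + 120*x - 220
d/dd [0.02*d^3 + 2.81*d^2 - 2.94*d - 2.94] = 0.06*d^2 + 5.62*d - 2.94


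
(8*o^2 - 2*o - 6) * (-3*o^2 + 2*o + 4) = -24*o^4 + 22*o^3 + 46*o^2 - 20*o - 24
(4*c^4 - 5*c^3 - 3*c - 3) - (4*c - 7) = 4*c^4 - 5*c^3 - 7*c + 4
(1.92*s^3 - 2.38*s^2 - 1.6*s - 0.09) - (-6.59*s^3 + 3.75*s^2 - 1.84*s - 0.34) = 8.51*s^3 - 6.13*s^2 + 0.24*s + 0.25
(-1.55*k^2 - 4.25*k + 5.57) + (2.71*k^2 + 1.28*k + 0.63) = 1.16*k^2 - 2.97*k + 6.2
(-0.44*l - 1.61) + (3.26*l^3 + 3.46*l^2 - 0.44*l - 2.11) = 3.26*l^3 + 3.46*l^2 - 0.88*l - 3.72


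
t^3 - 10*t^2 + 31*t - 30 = (t - 5)*(t - 3)*(t - 2)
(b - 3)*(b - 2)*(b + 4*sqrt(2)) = b^3 - 5*b^2 + 4*sqrt(2)*b^2 - 20*sqrt(2)*b + 6*b + 24*sqrt(2)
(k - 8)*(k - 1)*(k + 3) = k^3 - 6*k^2 - 19*k + 24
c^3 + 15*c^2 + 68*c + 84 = (c + 2)*(c + 6)*(c + 7)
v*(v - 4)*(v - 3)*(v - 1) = v^4 - 8*v^3 + 19*v^2 - 12*v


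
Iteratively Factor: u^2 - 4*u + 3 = (u - 1)*(u - 3)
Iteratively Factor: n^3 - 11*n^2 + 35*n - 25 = (n - 5)*(n^2 - 6*n + 5) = (n - 5)^2*(n - 1)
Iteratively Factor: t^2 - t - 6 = (t + 2)*(t - 3)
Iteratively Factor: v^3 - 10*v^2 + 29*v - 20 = (v - 5)*(v^2 - 5*v + 4) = (v - 5)*(v - 4)*(v - 1)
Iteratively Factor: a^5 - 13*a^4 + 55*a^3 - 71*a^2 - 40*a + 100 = (a - 2)*(a^4 - 11*a^3 + 33*a^2 - 5*a - 50) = (a - 5)*(a - 2)*(a^3 - 6*a^2 + 3*a + 10) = (a - 5)*(a - 2)*(a + 1)*(a^2 - 7*a + 10) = (a - 5)^2*(a - 2)*(a + 1)*(a - 2)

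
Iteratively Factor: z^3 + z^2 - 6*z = (z - 2)*(z^2 + 3*z) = (z - 2)*(z + 3)*(z)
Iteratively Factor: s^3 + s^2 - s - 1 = (s - 1)*(s^2 + 2*s + 1) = (s - 1)*(s + 1)*(s + 1)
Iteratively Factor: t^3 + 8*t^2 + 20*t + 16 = (t + 2)*(t^2 + 6*t + 8) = (t + 2)^2*(t + 4)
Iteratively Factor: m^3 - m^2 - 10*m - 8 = (m - 4)*(m^2 + 3*m + 2) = (m - 4)*(m + 1)*(m + 2)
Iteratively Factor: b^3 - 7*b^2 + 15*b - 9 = (b - 3)*(b^2 - 4*b + 3) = (b - 3)*(b - 1)*(b - 3)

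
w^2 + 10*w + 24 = (w + 4)*(w + 6)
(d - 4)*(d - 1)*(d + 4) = d^3 - d^2 - 16*d + 16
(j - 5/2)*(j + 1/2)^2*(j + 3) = j^4 + 3*j^3/2 - 27*j^2/4 - 59*j/8 - 15/8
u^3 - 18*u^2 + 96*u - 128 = (u - 8)^2*(u - 2)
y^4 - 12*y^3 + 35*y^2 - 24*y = y*(y - 8)*(y - 3)*(y - 1)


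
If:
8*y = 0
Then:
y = 0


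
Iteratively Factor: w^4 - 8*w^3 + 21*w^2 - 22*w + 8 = (w - 1)*(w^3 - 7*w^2 + 14*w - 8) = (w - 2)*(w - 1)*(w^2 - 5*w + 4) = (w - 2)*(w - 1)^2*(w - 4)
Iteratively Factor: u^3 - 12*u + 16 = (u - 2)*(u^2 + 2*u - 8) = (u - 2)*(u + 4)*(u - 2)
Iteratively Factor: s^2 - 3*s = (s)*(s - 3)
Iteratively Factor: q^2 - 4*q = (q)*(q - 4)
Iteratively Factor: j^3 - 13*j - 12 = (j - 4)*(j^2 + 4*j + 3) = (j - 4)*(j + 3)*(j + 1)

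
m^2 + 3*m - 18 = (m - 3)*(m + 6)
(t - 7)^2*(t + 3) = t^3 - 11*t^2 + 7*t + 147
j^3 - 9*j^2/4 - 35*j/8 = j*(j - 7/2)*(j + 5/4)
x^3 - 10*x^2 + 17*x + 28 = (x - 7)*(x - 4)*(x + 1)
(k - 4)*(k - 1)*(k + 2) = k^3 - 3*k^2 - 6*k + 8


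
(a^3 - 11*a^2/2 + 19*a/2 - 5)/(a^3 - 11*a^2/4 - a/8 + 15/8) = 4*(a - 2)/(4*a + 3)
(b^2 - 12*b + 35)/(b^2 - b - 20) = (b - 7)/(b + 4)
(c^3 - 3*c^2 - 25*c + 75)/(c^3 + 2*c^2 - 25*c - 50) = (c - 3)/(c + 2)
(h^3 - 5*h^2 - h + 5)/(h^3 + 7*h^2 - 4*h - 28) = (h^3 - 5*h^2 - h + 5)/(h^3 + 7*h^2 - 4*h - 28)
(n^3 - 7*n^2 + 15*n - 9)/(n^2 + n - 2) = (n^2 - 6*n + 9)/(n + 2)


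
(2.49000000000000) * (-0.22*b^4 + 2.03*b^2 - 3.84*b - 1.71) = -0.5478*b^4 + 5.0547*b^2 - 9.5616*b - 4.2579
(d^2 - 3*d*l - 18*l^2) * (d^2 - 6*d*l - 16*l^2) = d^4 - 9*d^3*l - 16*d^2*l^2 + 156*d*l^3 + 288*l^4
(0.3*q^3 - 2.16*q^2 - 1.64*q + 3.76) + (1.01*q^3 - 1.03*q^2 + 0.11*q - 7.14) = 1.31*q^3 - 3.19*q^2 - 1.53*q - 3.38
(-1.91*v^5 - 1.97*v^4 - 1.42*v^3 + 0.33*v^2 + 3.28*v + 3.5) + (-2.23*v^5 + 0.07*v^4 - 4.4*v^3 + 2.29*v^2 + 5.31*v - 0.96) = -4.14*v^5 - 1.9*v^4 - 5.82*v^3 + 2.62*v^2 + 8.59*v + 2.54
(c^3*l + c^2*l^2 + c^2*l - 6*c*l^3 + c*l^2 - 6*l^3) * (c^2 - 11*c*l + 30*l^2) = c^5*l - 10*c^4*l^2 + c^4*l + 13*c^3*l^3 - 10*c^3*l^2 + 96*c^2*l^4 + 13*c^2*l^3 - 180*c*l^5 + 96*c*l^4 - 180*l^5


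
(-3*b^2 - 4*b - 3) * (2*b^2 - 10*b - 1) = -6*b^4 + 22*b^3 + 37*b^2 + 34*b + 3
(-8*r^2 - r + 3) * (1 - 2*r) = 16*r^3 - 6*r^2 - 7*r + 3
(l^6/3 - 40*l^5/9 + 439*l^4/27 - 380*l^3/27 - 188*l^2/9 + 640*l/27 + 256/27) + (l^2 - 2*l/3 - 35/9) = l^6/3 - 40*l^5/9 + 439*l^4/27 - 380*l^3/27 - 179*l^2/9 + 622*l/27 + 151/27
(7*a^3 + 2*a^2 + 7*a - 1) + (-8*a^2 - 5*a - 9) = 7*a^3 - 6*a^2 + 2*a - 10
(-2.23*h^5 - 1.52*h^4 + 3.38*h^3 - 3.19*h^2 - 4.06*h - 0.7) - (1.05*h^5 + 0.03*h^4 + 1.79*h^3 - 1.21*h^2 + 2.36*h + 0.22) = -3.28*h^5 - 1.55*h^4 + 1.59*h^3 - 1.98*h^2 - 6.42*h - 0.92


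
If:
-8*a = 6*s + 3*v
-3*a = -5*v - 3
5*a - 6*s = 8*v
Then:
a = -3/10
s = 79/100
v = -39/50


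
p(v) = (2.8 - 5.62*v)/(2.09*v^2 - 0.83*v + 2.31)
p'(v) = (0.83 - 4.18*v)*(2.8 - 5.62*v)/(2.09*v^2 - 0.83*v + 2.31)^2 - 5.62/(2.09*v^2 - 0.83*v + 2.31) = (11.7458*v^2 - 11.704*v - 10.6582)/(4.3681*v^4 - 3.4694*v^3 + 10.3447*v^2 - 3.8346*v + 5.3361)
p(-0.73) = 1.71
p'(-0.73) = 0.26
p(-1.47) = 1.37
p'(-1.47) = 0.49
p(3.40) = -0.69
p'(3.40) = 0.15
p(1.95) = -0.94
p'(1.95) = 0.15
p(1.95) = -0.94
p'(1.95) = 0.15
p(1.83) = -0.96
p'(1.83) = 0.12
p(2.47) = -0.85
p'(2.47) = 0.19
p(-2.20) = 1.06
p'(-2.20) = 0.35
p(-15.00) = 0.18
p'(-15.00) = 0.01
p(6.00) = -0.43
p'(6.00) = 0.06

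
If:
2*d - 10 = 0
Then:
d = 5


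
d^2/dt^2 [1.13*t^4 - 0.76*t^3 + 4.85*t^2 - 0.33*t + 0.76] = 13.56*t^2 - 4.56*t + 9.7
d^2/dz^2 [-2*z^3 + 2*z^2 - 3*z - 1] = 4 - 12*z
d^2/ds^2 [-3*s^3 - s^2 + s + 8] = -18*s - 2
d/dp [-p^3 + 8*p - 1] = 8 - 3*p^2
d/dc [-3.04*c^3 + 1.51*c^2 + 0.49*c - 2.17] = -9.12*c^2 + 3.02*c + 0.49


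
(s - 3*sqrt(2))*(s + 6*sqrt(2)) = s^2 + 3*sqrt(2)*s - 36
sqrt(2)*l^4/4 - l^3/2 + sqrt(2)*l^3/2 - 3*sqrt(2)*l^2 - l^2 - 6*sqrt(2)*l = l*(l/2 + sqrt(2))*(l - 3*sqrt(2))*(sqrt(2)*l/2 + sqrt(2))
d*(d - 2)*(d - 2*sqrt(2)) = d^3 - 2*sqrt(2)*d^2 - 2*d^2 + 4*sqrt(2)*d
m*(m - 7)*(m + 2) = m^3 - 5*m^2 - 14*m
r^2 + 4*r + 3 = (r + 1)*(r + 3)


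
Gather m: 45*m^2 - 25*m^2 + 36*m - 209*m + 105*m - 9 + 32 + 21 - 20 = 20*m^2 - 68*m + 24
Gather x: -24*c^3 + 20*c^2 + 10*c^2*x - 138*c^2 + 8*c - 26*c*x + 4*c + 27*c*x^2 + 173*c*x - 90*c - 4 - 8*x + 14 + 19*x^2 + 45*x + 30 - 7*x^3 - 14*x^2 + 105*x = -24*c^3 - 118*c^2 - 78*c - 7*x^3 + x^2*(27*c + 5) + x*(10*c^2 + 147*c + 142) + 40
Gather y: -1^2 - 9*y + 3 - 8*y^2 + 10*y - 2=-8*y^2 + y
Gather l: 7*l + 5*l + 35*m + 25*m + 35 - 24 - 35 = 12*l + 60*m - 24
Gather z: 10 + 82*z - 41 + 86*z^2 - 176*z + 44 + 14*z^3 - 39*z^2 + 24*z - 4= 14*z^3 + 47*z^2 - 70*z + 9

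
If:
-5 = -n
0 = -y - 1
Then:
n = 5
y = -1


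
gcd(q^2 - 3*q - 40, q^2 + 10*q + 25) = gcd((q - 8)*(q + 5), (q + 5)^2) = q + 5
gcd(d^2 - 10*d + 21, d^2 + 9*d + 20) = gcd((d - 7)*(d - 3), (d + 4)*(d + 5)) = 1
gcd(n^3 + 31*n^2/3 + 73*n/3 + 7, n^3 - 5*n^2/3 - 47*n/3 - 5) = n^2 + 10*n/3 + 1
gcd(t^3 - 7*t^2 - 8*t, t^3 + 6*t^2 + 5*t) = t^2 + t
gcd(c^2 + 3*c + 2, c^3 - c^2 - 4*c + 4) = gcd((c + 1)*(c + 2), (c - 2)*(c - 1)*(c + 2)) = c + 2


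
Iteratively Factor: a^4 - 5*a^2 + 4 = (a - 1)*(a^3 + a^2 - 4*a - 4) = (a - 1)*(a + 1)*(a^2 - 4) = (a - 1)*(a + 1)*(a + 2)*(a - 2)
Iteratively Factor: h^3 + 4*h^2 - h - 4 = (h + 4)*(h^2 - 1) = (h + 1)*(h + 4)*(h - 1)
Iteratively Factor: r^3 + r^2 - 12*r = (r + 4)*(r^2 - 3*r) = (r - 3)*(r + 4)*(r)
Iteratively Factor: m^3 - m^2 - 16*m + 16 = (m + 4)*(m^2 - 5*m + 4) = (m - 4)*(m + 4)*(m - 1)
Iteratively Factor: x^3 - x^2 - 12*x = (x - 4)*(x^2 + 3*x) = x*(x - 4)*(x + 3)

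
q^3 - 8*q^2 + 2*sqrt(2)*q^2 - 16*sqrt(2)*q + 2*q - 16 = (q - 8)*(q + sqrt(2))^2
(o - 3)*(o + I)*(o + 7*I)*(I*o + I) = I*o^4 - 8*o^3 - 2*I*o^3 + 16*o^2 - 10*I*o^2 + 24*o + 14*I*o + 21*I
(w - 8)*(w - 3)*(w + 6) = w^3 - 5*w^2 - 42*w + 144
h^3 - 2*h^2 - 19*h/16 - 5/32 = (h - 5/2)*(h + 1/4)^2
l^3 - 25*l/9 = l*(l - 5/3)*(l + 5/3)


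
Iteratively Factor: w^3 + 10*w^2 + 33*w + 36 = (w + 3)*(w^2 + 7*w + 12) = (w + 3)^2*(w + 4)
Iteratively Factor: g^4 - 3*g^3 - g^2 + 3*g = (g)*(g^3 - 3*g^2 - g + 3) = g*(g - 1)*(g^2 - 2*g - 3) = g*(g - 3)*(g - 1)*(g + 1)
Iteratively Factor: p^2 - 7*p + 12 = (p - 4)*(p - 3)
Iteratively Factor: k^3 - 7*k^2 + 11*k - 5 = (k - 1)*(k^2 - 6*k + 5) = (k - 5)*(k - 1)*(k - 1)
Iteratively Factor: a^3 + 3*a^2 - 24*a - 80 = (a + 4)*(a^2 - a - 20) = (a + 4)^2*(a - 5)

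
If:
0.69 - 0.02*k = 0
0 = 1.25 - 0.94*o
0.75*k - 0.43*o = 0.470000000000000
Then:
No Solution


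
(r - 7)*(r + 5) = r^2 - 2*r - 35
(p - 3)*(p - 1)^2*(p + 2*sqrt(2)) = p^4 - 5*p^3 + 2*sqrt(2)*p^3 - 10*sqrt(2)*p^2 + 7*p^2 - 3*p + 14*sqrt(2)*p - 6*sqrt(2)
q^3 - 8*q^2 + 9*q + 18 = (q - 6)*(q - 3)*(q + 1)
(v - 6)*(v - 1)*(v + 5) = v^3 - 2*v^2 - 29*v + 30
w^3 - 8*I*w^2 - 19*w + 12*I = (w - 4*I)*(w - 3*I)*(w - I)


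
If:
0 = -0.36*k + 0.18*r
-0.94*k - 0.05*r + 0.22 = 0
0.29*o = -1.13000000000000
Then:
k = 0.21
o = -3.90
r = 0.42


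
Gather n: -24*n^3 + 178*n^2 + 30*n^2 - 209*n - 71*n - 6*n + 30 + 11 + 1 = -24*n^3 + 208*n^2 - 286*n + 42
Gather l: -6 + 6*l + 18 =6*l + 12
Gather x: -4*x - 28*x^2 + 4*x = -28*x^2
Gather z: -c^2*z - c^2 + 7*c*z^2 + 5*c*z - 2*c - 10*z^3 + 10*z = -c^2 + 7*c*z^2 - 2*c - 10*z^3 + z*(-c^2 + 5*c + 10)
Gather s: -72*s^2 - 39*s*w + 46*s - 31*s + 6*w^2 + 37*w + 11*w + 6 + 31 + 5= -72*s^2 + s*(15 - 39*w) + 6*w^2 + 48*w + 42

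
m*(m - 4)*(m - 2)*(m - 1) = m^4 - 7*m^3 + 14*m^2 - 8*m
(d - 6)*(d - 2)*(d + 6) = d^3 - 2*d^2 - 36*d + 72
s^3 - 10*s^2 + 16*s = s*(s - 8)*(s - 2)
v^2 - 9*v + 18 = (v - 6)*(v - 3)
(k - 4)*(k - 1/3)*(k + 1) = k^3 - 10*k^2/3 - 3*k + 4/3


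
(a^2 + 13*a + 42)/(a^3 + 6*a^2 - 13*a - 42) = (a + 6)/(a^2 - a - 6)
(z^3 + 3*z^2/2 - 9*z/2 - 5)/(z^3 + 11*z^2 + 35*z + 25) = (z^2 + z/2 - 5)/(z^2 + 10*z + 25)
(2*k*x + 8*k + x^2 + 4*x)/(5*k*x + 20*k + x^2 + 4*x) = (2*k + x)/(5*k + x)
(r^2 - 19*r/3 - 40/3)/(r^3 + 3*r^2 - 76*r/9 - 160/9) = 3*(r - 8)/(3*r^2 + 4*r - 32)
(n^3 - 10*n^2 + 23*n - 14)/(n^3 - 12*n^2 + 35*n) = (n^2 - 3*n + 2)/(n*(n - 5))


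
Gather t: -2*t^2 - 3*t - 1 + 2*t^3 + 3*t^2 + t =2*t^3 + t^2 - 2*t - 1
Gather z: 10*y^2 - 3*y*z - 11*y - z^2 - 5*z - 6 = 10*y^2 - 11*y - z^2 + z*(-3*y - 5) - 6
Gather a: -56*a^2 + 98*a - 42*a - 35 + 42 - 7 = -56*a^2 + 56*a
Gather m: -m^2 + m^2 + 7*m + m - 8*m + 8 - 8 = 0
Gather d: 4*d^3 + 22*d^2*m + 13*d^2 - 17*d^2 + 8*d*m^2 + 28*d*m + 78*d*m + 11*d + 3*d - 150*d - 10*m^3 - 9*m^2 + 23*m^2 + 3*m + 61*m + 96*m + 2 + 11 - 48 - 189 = 4*d^3 + d^2*(22*m - 4) + d*(8*m^2 + 106*m - 136) - 10*m^3 + 14*m^2 + 160*m - 224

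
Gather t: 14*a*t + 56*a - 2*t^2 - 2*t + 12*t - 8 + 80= 56*a - 2*t^2 + t*(14*a + 10) + 72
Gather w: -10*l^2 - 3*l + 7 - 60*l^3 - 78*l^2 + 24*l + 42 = -60*l^3 - 88*l^2 + 21*l + 49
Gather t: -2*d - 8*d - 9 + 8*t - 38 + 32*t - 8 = -10*d + 40*t - 55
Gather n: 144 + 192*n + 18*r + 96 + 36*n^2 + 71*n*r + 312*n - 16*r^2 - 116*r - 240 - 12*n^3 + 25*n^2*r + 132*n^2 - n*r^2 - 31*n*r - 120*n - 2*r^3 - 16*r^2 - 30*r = -12*n^3 + n^2*(25*r + 168) + n*(-r^2 + 40*r + 384) - 2*r^3 - 32*r^2 - 128*r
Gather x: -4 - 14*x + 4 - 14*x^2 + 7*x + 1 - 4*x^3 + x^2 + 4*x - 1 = -4*x^3 - 13*x^2 - 3*x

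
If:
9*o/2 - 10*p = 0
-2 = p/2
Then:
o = -80/9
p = -4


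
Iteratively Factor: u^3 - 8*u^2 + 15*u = (u - 5)*(u^2 - 3*u) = (u - 5)*(u - 3)*(u)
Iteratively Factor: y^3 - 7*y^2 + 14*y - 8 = (y - 4)*(y^2 - 3*y + 2) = (y - 4)*(y - 1)*(y - 2)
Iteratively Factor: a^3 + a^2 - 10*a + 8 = (a + 4)*(a^2 - 3*a + 2) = (a - 2)*(a + 4)*(a - 1)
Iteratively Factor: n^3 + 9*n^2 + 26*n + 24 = (n + 4)*(n^2 + 5*n + 6) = (n + 3)*(n + 4)*(n + 2)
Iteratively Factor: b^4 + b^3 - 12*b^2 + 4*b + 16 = (b - 2)*(b^3 + 3*b^2 - 6*b - 8) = (b - 2)*(b + 4)*(b^2 - b - 2) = (b - 2)^2*(b + 4)*(b + 1)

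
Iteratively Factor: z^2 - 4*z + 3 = (z - 1)*(z - 3)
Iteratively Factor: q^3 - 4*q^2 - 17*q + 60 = (q + 4)*(q^2 - 8*q + 15) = (q - 3)*(q + 4)*(q - 5)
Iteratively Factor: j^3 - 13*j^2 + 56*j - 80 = (j - 5)*(j^2 - 8*j + 16) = (j - 5)*(j - 4)*(j - 4)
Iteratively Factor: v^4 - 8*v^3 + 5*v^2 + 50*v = (v + 2)*(v^3 - 10*v^2 + 25*v) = v*(v + 2)*(v^2 - 10*v + 25) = v*(v - 5)*(v + 2)*(v - 5)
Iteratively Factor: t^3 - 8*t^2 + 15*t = (t)*(t^2 - 8*t + 15) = t*(t - 3)*(t - 5)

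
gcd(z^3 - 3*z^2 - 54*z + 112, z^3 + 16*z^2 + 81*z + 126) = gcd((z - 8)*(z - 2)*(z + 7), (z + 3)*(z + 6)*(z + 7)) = z + 7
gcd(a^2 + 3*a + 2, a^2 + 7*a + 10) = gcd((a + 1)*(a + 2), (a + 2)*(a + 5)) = a + 2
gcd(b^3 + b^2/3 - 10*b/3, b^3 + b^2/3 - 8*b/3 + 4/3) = b + 2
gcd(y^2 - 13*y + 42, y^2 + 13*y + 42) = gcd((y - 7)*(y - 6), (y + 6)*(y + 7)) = 1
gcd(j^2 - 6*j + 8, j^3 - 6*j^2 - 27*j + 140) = j - 4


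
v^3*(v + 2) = v^4 + 2*v^3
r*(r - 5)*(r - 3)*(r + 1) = r^4 - 7*r^3 + 7*r^2 + 15*r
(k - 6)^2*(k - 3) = k^3 - 15*k^2 + 72*k - 108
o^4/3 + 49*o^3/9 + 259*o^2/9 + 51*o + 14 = (o/3 + 1)*(o + 1/3)*(o + 6)*(o + 7)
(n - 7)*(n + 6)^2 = n^3 + 5*n^2 - 48*n - 252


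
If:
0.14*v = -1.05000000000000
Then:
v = -7.50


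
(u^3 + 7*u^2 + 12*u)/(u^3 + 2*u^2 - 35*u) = (u^2 + 7*u + 12)/(u^2 + 2*u - 35)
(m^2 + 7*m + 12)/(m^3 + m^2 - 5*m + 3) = (m + 4)/(m^2 - 2*m + 1)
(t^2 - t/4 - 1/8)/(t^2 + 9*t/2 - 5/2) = (t + 1/4)/(t + 5)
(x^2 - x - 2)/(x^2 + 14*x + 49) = (x^2 - x - 2)/(x^2 + 14*x + 49)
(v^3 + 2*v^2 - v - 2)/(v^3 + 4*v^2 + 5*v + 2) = (v - 1)/(v + 1)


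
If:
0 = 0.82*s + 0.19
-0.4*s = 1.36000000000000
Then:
No Solution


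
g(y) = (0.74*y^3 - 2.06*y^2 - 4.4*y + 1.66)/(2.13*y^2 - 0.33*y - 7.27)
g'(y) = (0.33 - 4.26*y)*(0.74*y^3 - 2.06*y^2 - 4.4*y + 1.66)/(2.13*y^2 - 0.33*y - 7.27)^2 + (2.22*y^2 - 4.12*y - 4.4)/(2.13*y^2 - 0.33*y - 7.27) = (1.5762*y^4 - 0.4884*y^3 - 6.0876*y^2 + 22.8808*y + 32.5358)/(4.5369*y^4 - 1.4058*y^3 - 30.8613*y^2 + 4.7982*y + 52.8529)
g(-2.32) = -1.71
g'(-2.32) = -0.06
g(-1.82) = -4.19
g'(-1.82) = -60.62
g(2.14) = -5.59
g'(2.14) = 25.89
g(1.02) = 0.78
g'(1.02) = 1.75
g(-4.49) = -2.34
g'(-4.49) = 0.36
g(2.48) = -2.12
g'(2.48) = 4.14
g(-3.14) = -1.88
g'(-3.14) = 0.32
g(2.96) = -0.98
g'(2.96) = 1.43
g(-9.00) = -3.95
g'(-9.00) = 0.35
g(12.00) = 3.15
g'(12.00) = 0.36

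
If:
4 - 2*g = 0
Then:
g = 2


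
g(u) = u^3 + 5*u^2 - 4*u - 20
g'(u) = 3*u^2 + 10*u - 4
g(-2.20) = 2.35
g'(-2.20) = -11.48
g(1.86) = -3.71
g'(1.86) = 24.98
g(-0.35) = -18.03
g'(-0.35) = -7.13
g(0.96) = -18.35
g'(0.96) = 8.36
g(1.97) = -0.83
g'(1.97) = 27.34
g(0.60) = -20.38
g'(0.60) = 3.08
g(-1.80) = -2.43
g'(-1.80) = -12.28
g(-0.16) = -19.24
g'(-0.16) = -5.52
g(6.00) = 352.00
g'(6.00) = 164.00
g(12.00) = 2380.00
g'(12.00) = 548.00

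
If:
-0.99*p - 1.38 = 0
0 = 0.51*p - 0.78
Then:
No Solution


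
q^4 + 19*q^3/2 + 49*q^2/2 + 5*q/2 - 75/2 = (q - 1)*(q + 5/2)*(q + 3)*(q + 5)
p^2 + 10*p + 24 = (p + 4)*(p + 6)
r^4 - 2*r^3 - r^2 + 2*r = r*(r - 2)*(r - 1)*(r + 1)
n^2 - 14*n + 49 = (n - 7)^2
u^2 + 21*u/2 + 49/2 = (u + 7/2)*(u + 7)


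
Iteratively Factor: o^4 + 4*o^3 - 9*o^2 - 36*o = (o)*(o^3 + 4*o^2 - 9*o - 36) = o*(o + 4)*(o^2 - 9) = o*(o + 3)*(o + 4)*(o - 3)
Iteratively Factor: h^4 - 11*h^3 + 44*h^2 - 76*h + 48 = (h - 3)*(h^3 - 8*h^2 + 20*h - 16) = (h - 4)*(h - 3)*(h^2 - 4*h + 4) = (h - 4)*(h - 3)*(h - 2)*(h - 2)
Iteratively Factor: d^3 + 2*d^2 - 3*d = (d + 3)*(d^2 - d) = (d - 1)*(d + 3)*(d)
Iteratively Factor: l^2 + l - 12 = (l + 4)*(l - 3)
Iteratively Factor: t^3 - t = (t)*(t^2 - 1) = t*(t - 1)*(t + 1)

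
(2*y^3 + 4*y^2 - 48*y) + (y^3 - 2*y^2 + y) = 3*y^3 + 2*y^2 - 47*y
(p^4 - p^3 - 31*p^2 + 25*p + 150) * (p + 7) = p^5 + 6*p^4 - 38*p^3 - 192*p^2 + 325*p + 1050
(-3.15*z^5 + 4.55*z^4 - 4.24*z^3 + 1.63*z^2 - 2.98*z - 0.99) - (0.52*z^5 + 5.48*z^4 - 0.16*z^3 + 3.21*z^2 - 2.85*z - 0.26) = -3.67*z^5 - 0.930000000000001*z^4 - 4.08*z^3 - 1.58*z^2 - 0.13*z - 0.73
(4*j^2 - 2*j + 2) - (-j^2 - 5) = 5*j^2 - 2*j + 7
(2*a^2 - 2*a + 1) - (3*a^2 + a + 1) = -a^2 - 3*a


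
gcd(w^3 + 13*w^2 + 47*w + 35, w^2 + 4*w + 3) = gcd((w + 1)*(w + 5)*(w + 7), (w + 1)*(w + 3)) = w + 1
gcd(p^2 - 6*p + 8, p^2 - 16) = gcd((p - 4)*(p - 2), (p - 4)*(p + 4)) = p - 4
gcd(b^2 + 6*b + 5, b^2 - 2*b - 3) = b + 1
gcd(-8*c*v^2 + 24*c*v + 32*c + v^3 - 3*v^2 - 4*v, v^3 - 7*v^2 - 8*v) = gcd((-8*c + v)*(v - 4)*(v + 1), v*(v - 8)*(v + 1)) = v + 1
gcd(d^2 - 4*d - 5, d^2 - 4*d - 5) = d^2 - 4*d - 5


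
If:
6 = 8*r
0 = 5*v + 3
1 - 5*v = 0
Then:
No Solution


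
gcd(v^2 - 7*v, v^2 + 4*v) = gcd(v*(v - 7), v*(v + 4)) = v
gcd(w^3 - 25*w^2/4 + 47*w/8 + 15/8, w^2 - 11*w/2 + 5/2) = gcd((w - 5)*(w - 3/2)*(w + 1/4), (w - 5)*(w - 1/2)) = w - 5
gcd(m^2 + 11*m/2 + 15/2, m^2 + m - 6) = m + 3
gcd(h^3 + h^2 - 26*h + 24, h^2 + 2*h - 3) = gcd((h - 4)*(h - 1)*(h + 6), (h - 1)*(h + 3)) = h - 1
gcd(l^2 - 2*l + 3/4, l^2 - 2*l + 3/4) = l^2 - 2*l + 3/4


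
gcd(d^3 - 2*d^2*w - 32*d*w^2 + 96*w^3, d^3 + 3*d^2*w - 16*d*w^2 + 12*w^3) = d + 6*w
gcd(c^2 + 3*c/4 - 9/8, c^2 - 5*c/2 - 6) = c + 3/2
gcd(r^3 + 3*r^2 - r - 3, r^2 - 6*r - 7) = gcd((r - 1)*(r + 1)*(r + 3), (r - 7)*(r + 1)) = r + 1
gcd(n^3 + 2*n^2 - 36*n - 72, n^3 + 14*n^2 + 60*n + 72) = n^2 + 8*n + 12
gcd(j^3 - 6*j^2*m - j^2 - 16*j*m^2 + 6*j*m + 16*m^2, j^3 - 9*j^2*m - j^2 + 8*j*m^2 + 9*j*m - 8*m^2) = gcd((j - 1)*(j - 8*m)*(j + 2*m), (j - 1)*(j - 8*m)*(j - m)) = j^2 - 8*j*m - j + 8*m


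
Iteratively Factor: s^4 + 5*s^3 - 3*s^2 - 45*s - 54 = (s + 2)*(s^3 + 3*s^2 - 9*s - 27) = (s - 3)*(s + 2)*(s^2 + 6*s + 9) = (s - 3)*(s + 2)*(s + 3)*(s + 3)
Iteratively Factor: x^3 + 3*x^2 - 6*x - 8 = (x - 2)*(x^2 + 5*x + 4) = (x - 2)*(x + 4)*(x + 1)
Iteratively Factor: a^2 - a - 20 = (a - 5)*(a + 4)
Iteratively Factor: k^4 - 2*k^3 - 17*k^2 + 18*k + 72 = (k + 2)*(k^3 - 4*k^2 - 9*k + 36) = (k - 3)*(k + 2)*(k^2 - k - 12) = (k - 3)*(k + 2)*(k + 3)*(k - 4)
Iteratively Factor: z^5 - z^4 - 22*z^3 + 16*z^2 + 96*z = (z)*(z^4 - z^3 - 22*z^2 + 16*z + 96) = z*(z - 3)*(z^3 + 2*z^2 - 16*z - 32) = z*(z - 4)*(z - 3)*(z^2 + 6*z + 8) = z*(z - 4)*(z - 3)*(z + 2)*(z + 4)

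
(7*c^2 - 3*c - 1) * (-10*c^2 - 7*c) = -70*c^4 - 19*c^3 + 31*c^2 + 7*c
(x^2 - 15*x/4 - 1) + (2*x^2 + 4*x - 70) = 3*x^2 + x/4 - 71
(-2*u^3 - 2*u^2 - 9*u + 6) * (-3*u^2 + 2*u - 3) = 6*u^5 + 2*u^4 + 29*u^3 - 30*u^2 + 39*u - 18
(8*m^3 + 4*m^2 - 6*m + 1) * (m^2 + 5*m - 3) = 8*m^5 + 44*m^4 - 10*m^3 - 41*m^2 + 23*m - 3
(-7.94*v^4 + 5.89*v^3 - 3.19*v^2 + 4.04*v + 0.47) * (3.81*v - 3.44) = -30.2514*v^5 + 49.7545*v^4 - 32.4155*v^3 + 26.366*v^2 - 12.1069*v - 1.6168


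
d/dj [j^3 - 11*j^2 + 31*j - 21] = 3*j^2 - 22*j + 31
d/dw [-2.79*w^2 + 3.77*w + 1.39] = 3.77 - 5.58*w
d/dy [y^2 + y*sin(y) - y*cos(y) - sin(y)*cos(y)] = sqrt(2)*y*sin(y + pi/4) + 2*y - cos(2*y) - sqrt(2)*cos(y + pi/4)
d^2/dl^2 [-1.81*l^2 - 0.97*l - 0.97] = -3.62000000000000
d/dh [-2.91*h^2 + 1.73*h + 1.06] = 1.73 - 5.82*h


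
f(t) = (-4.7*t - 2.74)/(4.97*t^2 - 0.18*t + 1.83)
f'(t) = (0.18 - 9.94*t)*(-4.7*t - 2.74)/(4.97*t^2 - 0.18*t + 1.83)^2 - 4.7/(4.97*t^2 - 0.18*t + 1.83)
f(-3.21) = 0.23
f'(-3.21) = 0.05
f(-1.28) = 0.32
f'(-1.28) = -0.05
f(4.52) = -0.23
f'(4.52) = 0.06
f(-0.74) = 0.16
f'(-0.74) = -0.75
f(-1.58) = 0.32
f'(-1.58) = 0.03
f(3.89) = -0.28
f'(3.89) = 0.08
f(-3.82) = 0.20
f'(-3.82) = 0.04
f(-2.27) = 0.28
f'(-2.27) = 0.06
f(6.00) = -0.17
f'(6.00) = 0.03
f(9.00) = -0.11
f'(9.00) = 0.01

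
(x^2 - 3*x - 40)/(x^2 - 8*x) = (x + 5)/x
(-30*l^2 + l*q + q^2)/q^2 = -30*l^2/q^2 + l/q + 1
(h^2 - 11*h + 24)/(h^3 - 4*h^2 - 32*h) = (h - 3)/(h*(h + 4))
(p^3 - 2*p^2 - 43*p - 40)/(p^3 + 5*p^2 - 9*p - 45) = (p^2 - 7*p - 8)/(p^2 - 9)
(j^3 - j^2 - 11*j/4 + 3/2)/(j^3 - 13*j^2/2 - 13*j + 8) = (j^2 - j/2 - 3)/(j^2 - 6*j - 16)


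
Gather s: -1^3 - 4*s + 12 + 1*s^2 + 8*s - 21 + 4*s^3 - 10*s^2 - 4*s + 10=4*s^3 - 9*s^2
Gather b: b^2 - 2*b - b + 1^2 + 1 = b^2 - 3*b + 2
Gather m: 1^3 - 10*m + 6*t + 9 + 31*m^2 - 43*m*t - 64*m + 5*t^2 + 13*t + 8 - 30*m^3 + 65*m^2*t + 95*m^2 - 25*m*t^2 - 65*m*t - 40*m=-30*m^3 + m^2*(65*t + 126) + m*(-25*t^2 - 108*t - 114) + 5*t^2 + 19*t + 18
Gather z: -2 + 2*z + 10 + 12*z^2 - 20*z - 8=12*z^2 - 18*z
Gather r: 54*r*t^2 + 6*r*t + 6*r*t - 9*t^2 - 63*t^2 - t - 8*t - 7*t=r*(54*t^2 + 12*t) - 72*t^2 - 16*t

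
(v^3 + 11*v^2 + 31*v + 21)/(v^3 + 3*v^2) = 1 + 8/v + 7/v^2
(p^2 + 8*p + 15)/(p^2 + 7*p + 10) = (p + 3)/(p + 2)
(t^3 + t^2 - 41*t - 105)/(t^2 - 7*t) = t + 8 + 15/t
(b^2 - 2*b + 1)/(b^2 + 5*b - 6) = (b - 1)/(b + 6)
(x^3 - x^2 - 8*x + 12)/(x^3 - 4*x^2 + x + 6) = (x^2 + x - 6)/(x^2 - 2*x - 3)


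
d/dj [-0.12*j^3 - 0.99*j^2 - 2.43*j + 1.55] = -0.36*j^2 - 1.98*j - 2.43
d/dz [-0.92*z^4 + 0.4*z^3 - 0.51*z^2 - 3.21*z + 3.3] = -3.68*z^3 + 1.2*z^2 - 1.02*z - 3.21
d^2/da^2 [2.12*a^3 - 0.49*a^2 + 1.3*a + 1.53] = 12.72*a - 0.98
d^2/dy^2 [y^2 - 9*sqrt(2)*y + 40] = 2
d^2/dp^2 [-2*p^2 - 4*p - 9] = -4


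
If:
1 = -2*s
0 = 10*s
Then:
No Solution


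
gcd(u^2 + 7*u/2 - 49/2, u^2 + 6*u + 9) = 1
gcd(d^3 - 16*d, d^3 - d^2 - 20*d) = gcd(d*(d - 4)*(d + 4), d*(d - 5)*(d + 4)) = d^2 + 4*d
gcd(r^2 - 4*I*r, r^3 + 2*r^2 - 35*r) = r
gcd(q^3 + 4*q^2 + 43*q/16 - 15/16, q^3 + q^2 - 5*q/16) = q^2 + q - 5/16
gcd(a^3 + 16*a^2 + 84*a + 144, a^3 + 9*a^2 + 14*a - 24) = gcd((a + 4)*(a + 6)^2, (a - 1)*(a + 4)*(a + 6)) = a^2 + 10*a + 24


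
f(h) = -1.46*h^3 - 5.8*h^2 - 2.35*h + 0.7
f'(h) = -4.38*h^2 - 11.6*h - 2.35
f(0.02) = 0.65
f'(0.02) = -2.58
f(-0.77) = -0.26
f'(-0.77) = 3.99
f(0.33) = -0.76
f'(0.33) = -6.65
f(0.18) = 0.08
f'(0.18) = -4.58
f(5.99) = -535.27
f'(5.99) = -228.99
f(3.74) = -165.59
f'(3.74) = -107.00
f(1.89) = -34.32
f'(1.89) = -39.92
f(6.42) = -639.77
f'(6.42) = -257.35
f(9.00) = -1554.59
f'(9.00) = -461.53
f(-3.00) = -5.03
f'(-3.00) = -6.97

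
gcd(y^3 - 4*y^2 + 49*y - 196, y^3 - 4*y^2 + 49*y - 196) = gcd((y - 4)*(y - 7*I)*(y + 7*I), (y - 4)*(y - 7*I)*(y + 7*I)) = y^3 - 4*y^2 + 49*y - 196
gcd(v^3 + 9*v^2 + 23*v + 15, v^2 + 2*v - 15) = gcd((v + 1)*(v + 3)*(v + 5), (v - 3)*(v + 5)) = v + 5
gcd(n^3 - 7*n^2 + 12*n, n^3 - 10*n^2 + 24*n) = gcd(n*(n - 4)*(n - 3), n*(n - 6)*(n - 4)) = n^2 - 4*n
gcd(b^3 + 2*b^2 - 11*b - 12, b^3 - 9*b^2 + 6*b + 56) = 1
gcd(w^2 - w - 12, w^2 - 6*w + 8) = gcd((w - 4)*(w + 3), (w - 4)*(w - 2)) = w - 4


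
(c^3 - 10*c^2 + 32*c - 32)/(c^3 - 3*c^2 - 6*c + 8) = (c^2 - 6*c + 8)/(c^2 + c - 2)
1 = 1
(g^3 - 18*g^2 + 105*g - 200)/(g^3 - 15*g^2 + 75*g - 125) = (g - 8)/(g - 5)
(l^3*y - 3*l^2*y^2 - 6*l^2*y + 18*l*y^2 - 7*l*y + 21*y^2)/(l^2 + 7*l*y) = y*(l^3 - 3*l^2*y - 6*l^2 + 18*l*y - 7*l + 21*y)/(l*(l + 7*y))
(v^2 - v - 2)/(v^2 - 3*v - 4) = (v - 2)/(v - 4)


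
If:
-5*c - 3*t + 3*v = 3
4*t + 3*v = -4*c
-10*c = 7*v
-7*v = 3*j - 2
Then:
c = -6/19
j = -22/57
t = -3/133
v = 60/133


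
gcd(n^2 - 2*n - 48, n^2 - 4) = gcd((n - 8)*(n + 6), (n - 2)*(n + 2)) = 1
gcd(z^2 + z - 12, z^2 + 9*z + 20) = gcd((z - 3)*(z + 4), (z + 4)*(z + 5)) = z + 4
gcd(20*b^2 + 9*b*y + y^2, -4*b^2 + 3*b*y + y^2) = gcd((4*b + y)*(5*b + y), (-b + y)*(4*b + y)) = 4*b + y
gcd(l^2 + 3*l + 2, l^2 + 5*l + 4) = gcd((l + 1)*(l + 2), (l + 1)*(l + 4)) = l + 1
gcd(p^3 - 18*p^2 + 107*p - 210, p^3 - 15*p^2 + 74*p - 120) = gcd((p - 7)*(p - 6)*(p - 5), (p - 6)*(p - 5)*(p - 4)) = p^2 - 11*p + 30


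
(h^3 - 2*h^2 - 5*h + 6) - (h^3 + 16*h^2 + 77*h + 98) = -18*h^2 - 82*h - 92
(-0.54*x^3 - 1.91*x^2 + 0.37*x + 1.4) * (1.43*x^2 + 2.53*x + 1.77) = -0.7722*x^5 - 4.0975*x^4 - 5.259*x^3 - 0.442600000000001*x^2 + 4.1969*x + 2.478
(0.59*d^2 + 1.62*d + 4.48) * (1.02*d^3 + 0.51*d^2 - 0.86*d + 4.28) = 0.6018*d^5 + 1.9533*d^4 + 4.8884*d^3 + 3.4168*d^2 + 3.0808*d + 19.1744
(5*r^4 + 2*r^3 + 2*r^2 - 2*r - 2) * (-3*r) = -15*r^5 - 6*r^4 - 6*r^3 + 6*r^2 + 6*r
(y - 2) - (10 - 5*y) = 6*y - 12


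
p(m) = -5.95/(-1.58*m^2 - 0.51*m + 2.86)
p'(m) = -5.95*(3.16*m + 0.51)/(-1.58*m^2 - 0.51*m + 2.86)^2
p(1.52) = 3.80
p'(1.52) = -12.90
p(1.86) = 1.67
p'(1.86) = -3.01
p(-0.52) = -2.21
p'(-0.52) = 0.93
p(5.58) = 0.12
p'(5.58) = -0.04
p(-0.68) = -2.40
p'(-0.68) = 1.59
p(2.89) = 0.50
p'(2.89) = -0.41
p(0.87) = -4.88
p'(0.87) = -13.02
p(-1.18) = -4.72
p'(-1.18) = 12.03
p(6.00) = 0.10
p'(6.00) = -0.04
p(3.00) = 0.46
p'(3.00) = -0.36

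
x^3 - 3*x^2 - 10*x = x*(x - 5)*(x + 2)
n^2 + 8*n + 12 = (n + 2)*(n + 6)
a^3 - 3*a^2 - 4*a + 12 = (a - 3)*(a - 2)*(a + 2)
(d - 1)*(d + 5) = d^2 + 4*d - 5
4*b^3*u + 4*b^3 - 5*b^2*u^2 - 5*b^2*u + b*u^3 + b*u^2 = (-4*b + u)*(-b + u)*(b*u + b)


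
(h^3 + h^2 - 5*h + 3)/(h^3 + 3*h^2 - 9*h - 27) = (h^2 - 2*h + 1)/(h^2 - 9)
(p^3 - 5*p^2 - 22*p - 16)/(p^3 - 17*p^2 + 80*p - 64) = (p^2 + 3*p + 2)/(p^2 - 9*p + 8)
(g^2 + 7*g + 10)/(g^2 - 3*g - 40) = (g + 2)/(g - 8)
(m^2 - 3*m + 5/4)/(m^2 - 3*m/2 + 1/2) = (m - 5/2)/(m - 1)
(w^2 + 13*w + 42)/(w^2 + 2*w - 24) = (w + 7)/(w - 4)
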